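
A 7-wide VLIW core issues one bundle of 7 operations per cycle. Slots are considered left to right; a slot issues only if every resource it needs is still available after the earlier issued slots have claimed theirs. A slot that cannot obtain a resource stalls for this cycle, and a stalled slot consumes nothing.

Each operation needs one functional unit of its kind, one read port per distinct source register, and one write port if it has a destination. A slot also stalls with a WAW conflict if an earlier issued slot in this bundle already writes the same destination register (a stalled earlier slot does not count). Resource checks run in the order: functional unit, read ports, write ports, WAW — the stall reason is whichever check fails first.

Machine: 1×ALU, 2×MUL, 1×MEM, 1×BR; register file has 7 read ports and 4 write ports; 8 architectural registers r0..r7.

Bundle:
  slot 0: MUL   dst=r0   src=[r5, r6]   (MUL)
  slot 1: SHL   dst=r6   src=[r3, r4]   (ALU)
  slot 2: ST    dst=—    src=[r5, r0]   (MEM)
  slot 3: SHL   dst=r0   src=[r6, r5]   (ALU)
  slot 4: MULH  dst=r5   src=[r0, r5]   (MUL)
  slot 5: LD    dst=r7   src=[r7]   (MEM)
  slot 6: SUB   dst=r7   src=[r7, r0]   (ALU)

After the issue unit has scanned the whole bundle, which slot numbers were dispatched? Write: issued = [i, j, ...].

[0] MUL needs rd=2 wr=1: ok; after: ALU=1 MUL=1 MEM=1 BR=1, R=5, W=3
[1] ALU needs rd=2 wr=1: ok; after: ALU=0 MUL=1 MEM=1 BR=1, R=3, W=2
[2] MEM needs rd=2 wr=0: ok; after: ALU=0 MUL=1 MEM=0 BR=1, R=1, W=2
[3] ALU needs rd=2 wr=1: FU; after: ALU=0 MUL=1 MEM=0 BR=1, R=1, W=2
[4] MUL needs rd=2 wr=1: RD_PORT; after: ALU=0 MUL=1 MEM=0 BR=1, R=1, W=2
[5] MEM needs rd=1 wr=1: FU; after: ALU=0 MUL=1 MEM=0 BR=1, R=1, W=2
[6] ALU needs rd=2 wr=1: FU; after: ALU=0 MUL=1 MEM=0 BR=1, R=1, W=2

issued = [0, 1, 2]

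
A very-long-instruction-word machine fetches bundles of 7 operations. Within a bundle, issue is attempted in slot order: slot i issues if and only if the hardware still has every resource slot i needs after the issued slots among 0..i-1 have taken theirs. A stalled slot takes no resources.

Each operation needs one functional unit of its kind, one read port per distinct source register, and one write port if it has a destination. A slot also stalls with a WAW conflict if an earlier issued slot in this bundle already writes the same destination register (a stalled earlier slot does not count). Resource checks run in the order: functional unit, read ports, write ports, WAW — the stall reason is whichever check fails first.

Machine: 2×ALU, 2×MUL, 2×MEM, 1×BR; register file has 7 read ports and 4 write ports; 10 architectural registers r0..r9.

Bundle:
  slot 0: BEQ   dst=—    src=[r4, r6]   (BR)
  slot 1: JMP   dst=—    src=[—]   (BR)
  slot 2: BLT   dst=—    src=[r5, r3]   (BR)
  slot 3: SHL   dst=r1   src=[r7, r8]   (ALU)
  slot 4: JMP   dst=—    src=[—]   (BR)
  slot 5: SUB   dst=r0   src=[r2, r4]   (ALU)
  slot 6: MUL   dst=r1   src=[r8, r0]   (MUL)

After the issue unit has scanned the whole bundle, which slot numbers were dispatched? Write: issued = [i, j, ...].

issued = [0, 3, 5]

[0] BR needs rd=2 wr=0: ok; after: ALU=2 MUL=2 MEM=2 BR=0, R=5, W=4
[1] BR needs rd=0 wr=0: FU; after: ALU=2 MUL=2 MEM=2 BR=0, R=5, W=4
[2] BR needs rd=2 wr=0: FU; after: ALU=2 MUL=2 MEM=2 BR=0, R=5, W=4
[3] ALU needs rd=2 wr=1: ok; after: ALU=1 MUL=2 MEM=2 BR=0, R=3, W=3
[4] BR needs rd=0 wr=0: FU; after: ALU=1 MUL=2 MEM=2 BR=0, R=3, W=3
[5] ALU needs rd=2 wr=1: ok; after: ALU=0 MUL=2 MEM=2 BR=0, R=1, W=2
[6] MUL needs rd=2 wr=1: RD_PORT; after: ALU=0 MUL=2 MEM=2 BR=0, R=1, W=2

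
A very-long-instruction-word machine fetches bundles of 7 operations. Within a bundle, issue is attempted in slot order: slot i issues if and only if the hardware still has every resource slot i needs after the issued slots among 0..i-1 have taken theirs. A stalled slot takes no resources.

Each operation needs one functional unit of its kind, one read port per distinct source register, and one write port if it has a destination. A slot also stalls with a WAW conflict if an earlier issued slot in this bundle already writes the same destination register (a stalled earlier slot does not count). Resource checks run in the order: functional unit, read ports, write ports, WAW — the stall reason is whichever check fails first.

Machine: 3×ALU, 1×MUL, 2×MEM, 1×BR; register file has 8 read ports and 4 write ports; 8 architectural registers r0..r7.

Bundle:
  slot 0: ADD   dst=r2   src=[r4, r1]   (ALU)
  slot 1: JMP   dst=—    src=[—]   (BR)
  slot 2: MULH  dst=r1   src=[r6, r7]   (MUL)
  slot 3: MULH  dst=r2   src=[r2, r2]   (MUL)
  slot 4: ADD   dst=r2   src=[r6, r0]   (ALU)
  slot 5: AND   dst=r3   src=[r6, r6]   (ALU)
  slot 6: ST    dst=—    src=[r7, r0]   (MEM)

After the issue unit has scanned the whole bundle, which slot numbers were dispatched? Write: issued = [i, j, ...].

#0 ALU src=r4,r1 dispatched  <A:2 Mu:1 Ld:2 B:1 rd:6 wr:3>
#1 BR src=- dispatched  <A:2 Mu:1 Ld:2 B:0 rd:6 wr:3>
#2 MUL src=r6,r7 dispatched  <A:2 Mu:0 Ld:2 B:0 rd:4 wr:2>
#3 MUL src=r2,r2 held:FU  <A:2 Mu:0 Ld:2 B:0 rd:4 wr:2>
#4 ALU src=r6,r0 held:WAW  <A:2 Mu:0 Ld:2 B:0 rd:4 wr:2>
#5 ALU src=r6,r6 dispatched  <A:1 Mu:0 Ld:2 B:0 rd:3 wr:1>
#6 MEM src=r7,r0 dispatched  <A:1 Mu:0 Ld:1 B:0 rd:1 wr:1>

issued = [0, 1, 2, 5, 6]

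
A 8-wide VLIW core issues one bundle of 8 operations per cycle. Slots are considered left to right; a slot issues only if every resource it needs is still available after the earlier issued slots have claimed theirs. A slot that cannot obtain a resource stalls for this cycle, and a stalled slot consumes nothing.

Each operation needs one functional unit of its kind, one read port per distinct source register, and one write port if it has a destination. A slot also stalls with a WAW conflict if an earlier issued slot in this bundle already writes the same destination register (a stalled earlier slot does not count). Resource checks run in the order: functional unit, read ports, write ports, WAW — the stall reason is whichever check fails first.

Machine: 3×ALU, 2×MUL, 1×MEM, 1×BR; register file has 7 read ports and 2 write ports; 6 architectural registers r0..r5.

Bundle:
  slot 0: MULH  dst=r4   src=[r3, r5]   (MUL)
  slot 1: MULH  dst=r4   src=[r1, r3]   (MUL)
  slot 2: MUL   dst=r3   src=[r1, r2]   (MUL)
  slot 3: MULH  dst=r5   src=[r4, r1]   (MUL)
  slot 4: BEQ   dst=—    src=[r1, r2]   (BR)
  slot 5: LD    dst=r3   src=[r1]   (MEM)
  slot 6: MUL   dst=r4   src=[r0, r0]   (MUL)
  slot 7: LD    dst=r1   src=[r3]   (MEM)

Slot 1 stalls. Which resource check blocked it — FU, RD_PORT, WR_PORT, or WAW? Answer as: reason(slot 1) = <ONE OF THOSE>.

reason(slot 1) = WAW

  0. MUL→r4 ⇒ go  {3A/1Mu/1Ld/1B | 5r 1w}
  1. MUL→r4 ⇒ no(WAW)  {3A/1Mu/1Ld/1B | 5r 1w}
  2. MUL→r3 ⇒ go  {3A/0Mu/1Ld/1B | 3r 0w}
  3. MUL→r5 ⇒ no(FU)  {3A/0Mu/1Ld/1B | 3r 0w}
  4. BR ⇒ go  {3A/0Mu/1Ld/0B | 1r 0w}
  5. MEM→r3 ⇒ no(WR_PORT)  {3A/0Mu/1Ld/0B | 1r 0w}
  6. MUL→r4 ⇒ no(FU)  {3A/0Mu/1Ld/0B | 1r 0w}
  7. MEM→r1 ⇒ no(WR_PORT)  {3A/0Mu/1Ld/0B | 1r 0w}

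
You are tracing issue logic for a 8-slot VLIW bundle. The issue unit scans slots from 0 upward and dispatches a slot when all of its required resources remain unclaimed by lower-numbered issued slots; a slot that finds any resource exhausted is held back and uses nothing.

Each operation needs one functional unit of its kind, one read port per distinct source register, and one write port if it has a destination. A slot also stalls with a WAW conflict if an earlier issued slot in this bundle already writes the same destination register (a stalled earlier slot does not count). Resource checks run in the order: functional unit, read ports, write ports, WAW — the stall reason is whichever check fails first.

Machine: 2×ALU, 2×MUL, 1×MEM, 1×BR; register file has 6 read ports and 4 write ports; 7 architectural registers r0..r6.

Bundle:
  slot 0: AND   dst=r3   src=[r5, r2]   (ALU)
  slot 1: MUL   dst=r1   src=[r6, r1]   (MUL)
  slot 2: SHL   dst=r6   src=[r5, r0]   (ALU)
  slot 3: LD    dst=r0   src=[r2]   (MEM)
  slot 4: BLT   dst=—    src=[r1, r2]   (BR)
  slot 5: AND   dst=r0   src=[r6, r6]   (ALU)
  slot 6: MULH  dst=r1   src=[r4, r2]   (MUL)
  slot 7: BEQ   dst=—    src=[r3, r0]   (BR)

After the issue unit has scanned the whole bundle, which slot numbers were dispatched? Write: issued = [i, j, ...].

issued = [0, 1, 2]

#0 ALU src=r5,r2 dispatched  <A:1 Mu:2 Ld:1 B:1 rd:4 wr:3>
#1 MUL src=r6,r1 dispatched  <A:1 Mu:1 Ld:1 B:1 rd:2 wr:2>
#2 ALU src=r5,r0 dispatched  <A:0 Mu:1 Ld:1 B:1 rd:0 wr:1>
#3 MEM src=r2 held:RD_PORT  <A:0 Mu:1 Ld:1 B:1 rd:0 wr:1>
#4 BR src=r1,r2 held:RD_PORT  <A:0 Mu:1 Ld:1 B:1 rd:0 wr:1>
#5 ALU src=r6,r6 held:FU  <A:0 Mu:1 Ld:1 B:1 rd:0 wr:1>
#6 MUL src=r4,r2 held:RD_PORT  <A:0 Mu:1 Ld:1 B:1 rd:0 wr:1>
#7 BR src=r3,r0 held:RD_PORT  <A:0 Mu:1 Ld:1 B:1 rd:0 wr:1>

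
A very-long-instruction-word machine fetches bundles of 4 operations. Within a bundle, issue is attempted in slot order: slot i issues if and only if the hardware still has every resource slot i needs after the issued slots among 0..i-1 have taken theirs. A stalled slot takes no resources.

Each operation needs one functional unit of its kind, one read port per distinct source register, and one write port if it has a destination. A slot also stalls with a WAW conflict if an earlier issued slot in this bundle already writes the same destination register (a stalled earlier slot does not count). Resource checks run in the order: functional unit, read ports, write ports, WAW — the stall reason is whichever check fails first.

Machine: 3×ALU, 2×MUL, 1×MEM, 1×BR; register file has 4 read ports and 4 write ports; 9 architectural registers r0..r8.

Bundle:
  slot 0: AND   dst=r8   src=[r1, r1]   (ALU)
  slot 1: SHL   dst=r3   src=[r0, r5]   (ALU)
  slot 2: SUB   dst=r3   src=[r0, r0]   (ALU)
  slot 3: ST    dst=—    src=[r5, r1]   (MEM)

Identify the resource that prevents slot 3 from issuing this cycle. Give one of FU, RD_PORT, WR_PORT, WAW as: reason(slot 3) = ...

reason(slot 3) = RD_PORT

slot 0 (ALU): ISSUE — free A2,Mu2,Ld1,B1 rp3 wp3
slot 1 (ALU): ISSUE — free A1,Mu2,Ld1,B1 rp1 wp2
slot 2 (ALU): stall WAW — free A1,Mu2,Ld1,B1 rp1 wp2
slot 3 (MEM): stall RD_PORT — free A1,Mu2,Ld1,B1 rp1 wp2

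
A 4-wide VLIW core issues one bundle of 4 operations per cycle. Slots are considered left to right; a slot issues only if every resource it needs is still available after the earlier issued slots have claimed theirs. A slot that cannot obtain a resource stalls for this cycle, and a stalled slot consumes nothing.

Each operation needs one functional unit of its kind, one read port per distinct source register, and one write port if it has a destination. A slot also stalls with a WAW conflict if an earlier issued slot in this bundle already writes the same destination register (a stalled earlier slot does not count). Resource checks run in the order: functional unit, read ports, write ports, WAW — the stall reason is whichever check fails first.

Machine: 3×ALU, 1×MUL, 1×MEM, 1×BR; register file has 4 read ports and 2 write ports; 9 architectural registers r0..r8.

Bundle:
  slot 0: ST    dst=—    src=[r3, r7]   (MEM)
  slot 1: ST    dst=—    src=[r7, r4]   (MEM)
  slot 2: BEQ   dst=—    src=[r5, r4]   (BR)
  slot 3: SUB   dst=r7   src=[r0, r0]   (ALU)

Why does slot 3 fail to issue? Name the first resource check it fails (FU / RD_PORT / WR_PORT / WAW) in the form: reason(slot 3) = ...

#0 MEM src=r3,r7 dispatched  <A:3 Mu:1 Ld:0 B:1 rd:2 wr:2>
#1 MEM src=r7,r4 held:FU  <A:3 Mu:1 Ld:0 B:1 rd:2 wr:2>
#2 BR src=r5,r4 dispatched  <A:3 Mu:1 Ld:0 B:0 rd:0 wr:2>
#3 ALU src=r0,r0 held:RD_PORT  <A:3 Mu:1 Ld:0 B:0 rd:0 wr:2>

reason(slot 3) = RD_PORT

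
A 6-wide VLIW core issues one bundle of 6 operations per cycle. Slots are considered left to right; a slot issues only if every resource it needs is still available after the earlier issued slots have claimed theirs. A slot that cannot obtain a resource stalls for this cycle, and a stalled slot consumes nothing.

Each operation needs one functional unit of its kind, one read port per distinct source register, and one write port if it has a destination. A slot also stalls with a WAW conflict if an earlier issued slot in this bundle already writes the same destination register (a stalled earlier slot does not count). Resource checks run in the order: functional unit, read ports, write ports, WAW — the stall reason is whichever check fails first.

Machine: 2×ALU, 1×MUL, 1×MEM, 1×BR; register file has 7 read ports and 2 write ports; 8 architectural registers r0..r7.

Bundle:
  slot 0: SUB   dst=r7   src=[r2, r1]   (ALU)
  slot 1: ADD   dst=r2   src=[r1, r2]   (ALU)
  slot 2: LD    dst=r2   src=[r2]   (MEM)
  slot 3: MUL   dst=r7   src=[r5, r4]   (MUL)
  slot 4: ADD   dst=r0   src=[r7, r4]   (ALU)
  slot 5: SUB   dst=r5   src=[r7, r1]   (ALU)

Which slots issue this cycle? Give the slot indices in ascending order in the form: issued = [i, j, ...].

#0 ALU src=r2,r1 dispatched  <A:1 Mu:1 Ld:1 B:1 rd:5 wr:1>
#1 ALU src=r1,r2 dispatched  <A:0 Mu:1 Ld:1 B:1 rd:3 wr:0>
#2 MEM src=r2 held:WR_PORT  <A:0 Mu:1 Ld:1 B:1 rd:3 wr:0>
#3 MUL src=r5,r4 held:WR_PORT  <A:0 Mu:1 Ld:1 B:1 rd:3 wr:0>
#4 ALU src=r7,r4 held:FU  <A:0 Mu:1 Ld:1 B:1 rd:3 wr:0>
#5 ALU src=r7,r1 held:FU  <A:0 Mu:1 Ld:1 B:1 rd:3 wr:0>

issued = [0, 1]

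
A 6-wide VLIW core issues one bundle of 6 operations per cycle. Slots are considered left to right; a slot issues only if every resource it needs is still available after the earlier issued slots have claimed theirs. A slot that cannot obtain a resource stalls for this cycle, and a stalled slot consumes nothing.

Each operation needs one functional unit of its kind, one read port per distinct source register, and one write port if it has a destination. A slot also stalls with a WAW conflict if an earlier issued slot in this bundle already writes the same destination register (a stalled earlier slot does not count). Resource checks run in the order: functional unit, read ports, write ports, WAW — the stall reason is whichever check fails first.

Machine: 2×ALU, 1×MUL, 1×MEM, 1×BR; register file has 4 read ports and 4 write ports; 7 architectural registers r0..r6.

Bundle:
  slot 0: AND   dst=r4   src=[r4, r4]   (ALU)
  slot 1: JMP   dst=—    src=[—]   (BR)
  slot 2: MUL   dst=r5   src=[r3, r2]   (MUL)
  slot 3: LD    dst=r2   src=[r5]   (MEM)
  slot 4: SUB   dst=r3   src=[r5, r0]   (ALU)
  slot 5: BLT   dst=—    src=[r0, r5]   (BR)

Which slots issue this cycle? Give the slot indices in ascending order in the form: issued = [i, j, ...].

issued = [0, 1, 2, 3]

(0) want 1×ALU +1rd +1wr — yes → AL1|MU1|ME1|BR1|rd3|wr3
(1) want 1×BR +0rd +0wr — yes → AL1|MU1|ME1|BR0|rd3|wr3
(2) want 1×MUL +2rd +1wr — yes → AL1|MU0|ME1|BR0|rd1|wr2
(3) want 1×MEM +1rd +1wr — yes → AL1|MU0|ME0|BR0|rd0|wr1
(4) want 1×ALU +2rd +1wr — RD_PORT → AL1|MU0|ME0|BR0|rd0|wr1
(5) want 1×BR +2rd +0wr — FU → AL1|MU0|ME0|BR0|rd0|wr1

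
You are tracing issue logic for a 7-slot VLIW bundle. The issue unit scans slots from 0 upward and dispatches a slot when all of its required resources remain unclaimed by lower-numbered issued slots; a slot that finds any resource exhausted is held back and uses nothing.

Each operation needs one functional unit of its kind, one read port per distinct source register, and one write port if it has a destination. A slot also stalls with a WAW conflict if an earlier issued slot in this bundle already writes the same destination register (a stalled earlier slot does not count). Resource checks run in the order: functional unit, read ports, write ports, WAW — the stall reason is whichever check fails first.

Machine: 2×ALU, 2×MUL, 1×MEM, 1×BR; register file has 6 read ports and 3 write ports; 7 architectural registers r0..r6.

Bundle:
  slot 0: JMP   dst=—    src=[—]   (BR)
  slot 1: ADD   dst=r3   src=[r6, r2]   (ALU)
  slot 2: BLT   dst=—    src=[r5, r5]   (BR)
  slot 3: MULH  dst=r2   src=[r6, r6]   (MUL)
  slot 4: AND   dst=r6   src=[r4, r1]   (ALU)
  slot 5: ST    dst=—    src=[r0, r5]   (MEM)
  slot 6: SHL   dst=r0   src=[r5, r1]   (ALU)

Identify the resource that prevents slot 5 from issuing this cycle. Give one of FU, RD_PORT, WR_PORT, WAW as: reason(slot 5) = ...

reason(slot 5) = RD_PORT

  0. BR ⇒ go  {2A/2Mu/1Ld/0B | 6r 3w}
  1. ALU→r3 ⇒ go  {1A/2Mu/1Ld/0B | 4r 2w}
  2. BR ⇒ no(FU)  {1A/2Mu/1Ld/0B | 4r 2w}
  3. MUL→r2 ⇒ go  {1A/1Mu/1Ld/0B | 3r 1w}
  4. ALU→r6 ⇒ go  {0A/1Mu/1Ld/0B | 1r 0w}
  5. MEM ⇒ no(RD_PORT)  {0A/1Mu/1Ld/0B | 1r 0w}
  6. ALU→r0 ⇒ no(FU)  {0A/1Mu/1Ld/0B | 1r 0w}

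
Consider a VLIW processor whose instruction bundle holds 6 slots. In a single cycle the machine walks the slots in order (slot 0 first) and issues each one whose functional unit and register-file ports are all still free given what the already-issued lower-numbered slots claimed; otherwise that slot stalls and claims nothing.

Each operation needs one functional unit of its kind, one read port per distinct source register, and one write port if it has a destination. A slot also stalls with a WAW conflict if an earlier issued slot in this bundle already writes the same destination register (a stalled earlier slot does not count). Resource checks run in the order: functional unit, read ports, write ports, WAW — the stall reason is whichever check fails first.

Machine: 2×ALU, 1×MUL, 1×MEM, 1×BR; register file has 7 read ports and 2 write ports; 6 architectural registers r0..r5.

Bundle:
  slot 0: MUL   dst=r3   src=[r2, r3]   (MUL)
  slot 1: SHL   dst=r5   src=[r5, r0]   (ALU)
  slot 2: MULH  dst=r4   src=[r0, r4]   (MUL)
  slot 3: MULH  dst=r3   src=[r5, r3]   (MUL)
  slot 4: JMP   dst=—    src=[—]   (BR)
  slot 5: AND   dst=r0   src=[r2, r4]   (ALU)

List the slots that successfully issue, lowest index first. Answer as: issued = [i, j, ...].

issued = [0, 1, 4]

  0. MUL→r3 ⇒ go  {2A/0Mu/1Ld/1B | 5r 1w}
  1. ALU→r5 ⇒ go  {1A/0Mu/1Ld/1B | 3r 0w}
  2. MUL→r4 ⇒ no(FU)  {1A/0Mu/1Ld/1B | 3r 0w}
  3. MUL→r3 ⇒ no(FU)  {1A/0Mu/1Ld/1B | 3r 0w}
  4. BR ⇒ go  {1A/0Mu/1Ld/0B | 3r 0w}
  5. ALU→r0 ⇒ no(WR_PORT)  {1A/0Mu/1Ld/0B | 3r 0w}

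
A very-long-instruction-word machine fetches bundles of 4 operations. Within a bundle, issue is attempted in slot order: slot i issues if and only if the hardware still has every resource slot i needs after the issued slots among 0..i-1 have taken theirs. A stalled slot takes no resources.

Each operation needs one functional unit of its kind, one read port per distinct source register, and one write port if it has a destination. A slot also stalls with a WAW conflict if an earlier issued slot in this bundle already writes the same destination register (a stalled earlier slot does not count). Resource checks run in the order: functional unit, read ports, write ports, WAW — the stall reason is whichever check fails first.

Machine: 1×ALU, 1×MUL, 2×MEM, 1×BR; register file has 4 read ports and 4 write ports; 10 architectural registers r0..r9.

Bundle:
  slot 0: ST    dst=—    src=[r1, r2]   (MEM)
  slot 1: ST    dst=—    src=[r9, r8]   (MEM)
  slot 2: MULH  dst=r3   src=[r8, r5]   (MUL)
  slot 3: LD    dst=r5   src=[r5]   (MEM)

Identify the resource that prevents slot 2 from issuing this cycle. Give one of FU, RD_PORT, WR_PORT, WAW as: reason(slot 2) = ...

reason(slot 2) = RD_PORT

(0) want 1×MEM +2rd +0wr — yes → AL1|MU1|ME1|BR1|rd2|wr4
(1) want 1×MEM +2rd +0wr — yes → AL1|MU1|ME0|BR1|rd0|wr4
(2) want 1×MUL +2rd +1wr — RD_PORT → AL1|MU1|ME0|BR1|rd0|wr4
(3) want 1×MEM +1rd +1wr — FU → AL1|MU1|ME0|BR1|rd0|wr4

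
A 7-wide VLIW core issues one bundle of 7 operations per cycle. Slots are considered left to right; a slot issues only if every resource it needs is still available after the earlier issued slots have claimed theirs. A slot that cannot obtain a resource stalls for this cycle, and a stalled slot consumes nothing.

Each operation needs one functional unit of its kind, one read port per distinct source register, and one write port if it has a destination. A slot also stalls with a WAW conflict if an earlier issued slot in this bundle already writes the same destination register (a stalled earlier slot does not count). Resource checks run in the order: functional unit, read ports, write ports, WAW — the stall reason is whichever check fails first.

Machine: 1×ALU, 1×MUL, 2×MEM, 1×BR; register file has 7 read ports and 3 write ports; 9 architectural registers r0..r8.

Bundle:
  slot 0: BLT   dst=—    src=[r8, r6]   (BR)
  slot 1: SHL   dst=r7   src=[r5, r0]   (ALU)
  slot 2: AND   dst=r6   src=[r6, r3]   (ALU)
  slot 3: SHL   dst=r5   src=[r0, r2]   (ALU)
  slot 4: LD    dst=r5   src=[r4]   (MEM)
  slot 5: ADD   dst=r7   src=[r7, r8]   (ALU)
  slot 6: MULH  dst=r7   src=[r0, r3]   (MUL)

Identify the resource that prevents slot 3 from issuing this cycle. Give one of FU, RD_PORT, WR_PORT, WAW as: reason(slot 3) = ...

reason(slot 3) = FU

  0. BR ⇒ go  {1A/1Mu/2Ld/0B | 5r 3w}
  1. ALU→r7 ⇒ go  {0A/1Mu/2Ld/0B | 3r 2w}
  2. ALU→r6 ⇒ no(FU)  {0A/1Mu/2Ld/0B | 3r 2w}
  3. ALU→r5 ⇒ no(FU)  {0A/1Mu/2Ld/0B | 3r 2w}
  4. MEM→r5 ⇒ go  {0A/1Mu/1Ld/0B | 2r 1w}
  5. ALU→r7 ⇒ no(FU)  {0A/1Mu/1Ld/0B | 2r 1w}
  6. MUL→r7 ⇒ no(WAW)  {0A/1Mu/1Ld/0B | 2r 1w}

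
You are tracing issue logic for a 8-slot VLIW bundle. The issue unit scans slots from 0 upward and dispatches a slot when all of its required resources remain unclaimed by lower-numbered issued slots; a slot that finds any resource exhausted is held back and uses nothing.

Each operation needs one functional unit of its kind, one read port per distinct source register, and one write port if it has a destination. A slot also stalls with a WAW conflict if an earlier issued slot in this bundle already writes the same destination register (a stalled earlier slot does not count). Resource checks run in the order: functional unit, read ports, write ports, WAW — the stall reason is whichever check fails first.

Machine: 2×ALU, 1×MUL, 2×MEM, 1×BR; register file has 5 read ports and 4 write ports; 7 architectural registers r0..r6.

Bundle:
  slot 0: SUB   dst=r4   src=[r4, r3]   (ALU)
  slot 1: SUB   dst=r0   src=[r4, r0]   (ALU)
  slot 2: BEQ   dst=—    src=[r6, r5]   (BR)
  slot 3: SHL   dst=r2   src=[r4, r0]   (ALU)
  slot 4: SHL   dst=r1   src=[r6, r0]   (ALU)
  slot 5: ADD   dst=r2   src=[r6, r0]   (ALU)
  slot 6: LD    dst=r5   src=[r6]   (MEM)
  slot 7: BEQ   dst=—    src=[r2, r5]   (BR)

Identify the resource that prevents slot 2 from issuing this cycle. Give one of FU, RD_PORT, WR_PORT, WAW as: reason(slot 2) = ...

(0) want 1×ALU +2rd +1wr — yes → AL1|MU1|ME2|BR1|rd3|wr3
(1) want 1×ALU +2rd +1wr — yes → AL0|MU1|ME2|BR1|rd1|wr2
(2) want 1×BR +2rd +0wr — RD_PORT → AL0|MU1|ME2|BR1|rd1|wr2
(3) want 1×ALU +2rd +1wr — FU → AL0|MU1|ME2|BR1|rd1|wr2
(4) want 1×ALU +2rd +1wr — FU → AL0|MU1|ME2|BR1|rd1|wr2
(5) want 1×ALU +2rd +1wr — FU → AL0|MU1|ME2|BR1|rd1|wr2
(6) want 1×MEM +1rd +1wr — yes → AL0|MU1|ME1|BR1|rd0|wr1
(7) want 1×BR +2rd +0wr — RD_PORT → AL0|MU1|ME1|BR1|rd0|wr1

reason(slot 2) = RD_PORT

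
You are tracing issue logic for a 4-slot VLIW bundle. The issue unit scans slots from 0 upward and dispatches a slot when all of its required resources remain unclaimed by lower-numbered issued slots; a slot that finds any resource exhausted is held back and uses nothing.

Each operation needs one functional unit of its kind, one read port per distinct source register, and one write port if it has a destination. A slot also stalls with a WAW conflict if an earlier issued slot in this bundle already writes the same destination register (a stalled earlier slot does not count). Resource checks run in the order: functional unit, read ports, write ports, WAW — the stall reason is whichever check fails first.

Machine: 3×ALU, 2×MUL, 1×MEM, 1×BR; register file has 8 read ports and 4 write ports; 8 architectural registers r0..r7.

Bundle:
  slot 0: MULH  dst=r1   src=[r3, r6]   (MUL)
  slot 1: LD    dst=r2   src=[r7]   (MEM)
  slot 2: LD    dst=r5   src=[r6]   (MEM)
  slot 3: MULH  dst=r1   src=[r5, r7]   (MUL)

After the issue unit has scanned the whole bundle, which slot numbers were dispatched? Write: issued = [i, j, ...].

[0] MUL needs rd=2 wr=1: ok; after: ALU=3 MUL=1 MEM=1 BR=1, R=6, W=3
[1] MEM needs rd=1 wr=1: ok; after: ALU=3 MUL=1 MEM=0 BR=1, R=5, W=2
[2] MEM needs rd=1 wr=1: FU; after: ALU=3 MUL=1 MEM=0 BR=1, R=5, W=2
[3] MUL needs rd=2 wr=1: WAW; after: ALU=3 MUL=1 MEM=0 BR=1, R=5, W=2

issued = [0, 1]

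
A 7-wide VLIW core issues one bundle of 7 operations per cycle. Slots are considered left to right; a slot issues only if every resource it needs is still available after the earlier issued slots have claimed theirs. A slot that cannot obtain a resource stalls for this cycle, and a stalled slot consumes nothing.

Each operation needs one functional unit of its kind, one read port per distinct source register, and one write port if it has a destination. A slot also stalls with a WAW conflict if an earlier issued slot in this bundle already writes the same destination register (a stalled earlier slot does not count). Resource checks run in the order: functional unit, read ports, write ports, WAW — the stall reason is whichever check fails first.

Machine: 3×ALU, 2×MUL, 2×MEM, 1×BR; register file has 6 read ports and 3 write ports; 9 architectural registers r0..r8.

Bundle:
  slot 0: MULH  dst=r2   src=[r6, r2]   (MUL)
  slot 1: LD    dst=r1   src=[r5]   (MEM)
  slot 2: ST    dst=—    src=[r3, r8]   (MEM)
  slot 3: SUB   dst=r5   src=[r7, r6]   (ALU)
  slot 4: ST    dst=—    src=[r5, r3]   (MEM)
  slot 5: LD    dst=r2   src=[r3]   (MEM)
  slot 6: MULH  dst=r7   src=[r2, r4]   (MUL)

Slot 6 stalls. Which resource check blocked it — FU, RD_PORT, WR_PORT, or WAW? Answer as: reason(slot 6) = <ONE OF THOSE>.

  0. MUL→r2 ⇒ go  {3A/1Mu/2Ld/1B | 4r 2w}
  1. MEM→r1 ⇒ go  {3A/1Mu/1Ld/1B | 3r 1w}
  2. MEM ⇒ go  {3A/1Mu/0Ld/1B | 1r 1w}
  3. ALU→r5 ⇒ no(RD_PORT)  {3A/1Mu/0Ld/1B | 1r 1w}
  4. MEM ⇒ no(FU)  {3A/1Mu/0Ld/1B | 1r 1w}
  5. MEM→r2 ⇒ no(FU)  {3A/1Mu/0Ld/1B | 1r 1w}
  6. MUL→r7 ⇒ no(RD_PORT)  {3A/1Mu/0Ld/1B | 1r 1w}

reason(slot 6) = RD_PORT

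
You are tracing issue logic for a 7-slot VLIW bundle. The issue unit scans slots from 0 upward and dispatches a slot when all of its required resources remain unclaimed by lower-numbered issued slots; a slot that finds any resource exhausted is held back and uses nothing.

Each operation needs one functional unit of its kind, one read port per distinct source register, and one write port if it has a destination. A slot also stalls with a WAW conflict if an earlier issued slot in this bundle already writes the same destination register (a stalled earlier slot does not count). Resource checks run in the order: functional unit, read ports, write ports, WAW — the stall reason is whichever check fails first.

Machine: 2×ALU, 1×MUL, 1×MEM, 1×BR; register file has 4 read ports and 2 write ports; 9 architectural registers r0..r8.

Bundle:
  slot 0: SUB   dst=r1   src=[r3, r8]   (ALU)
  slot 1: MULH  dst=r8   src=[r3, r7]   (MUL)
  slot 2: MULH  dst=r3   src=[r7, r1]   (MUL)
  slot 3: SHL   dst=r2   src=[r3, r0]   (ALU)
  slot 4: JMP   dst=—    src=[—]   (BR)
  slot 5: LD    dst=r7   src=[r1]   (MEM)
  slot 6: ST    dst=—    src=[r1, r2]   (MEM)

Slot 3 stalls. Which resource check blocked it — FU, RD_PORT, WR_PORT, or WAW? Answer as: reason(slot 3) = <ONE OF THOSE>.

#0 ALU src=r3,r8 dispatched  <A:1 Mu:1 Ld:1 B:1 rd:2 wr:1>
#1 MUL src=r3,r7 dispatched  <A:1 Mu:0 Ld:1 B:1 rd:0 wr:0>
#2 MUL src=r7,r1 held:FU  <A:1 Mu:0 Ld:1 B:1 rd:0 wr:0>
#3 ALU src=r3,r0 held:RD_PORT  <A:1 Mu:0 Ld:1 B:1 rd:0 wr:0>
#4 BR src=- dispatched  <A:1 Mu:0 Ld:1 B:0 rd:0 wr:0>
#5 MEM src=r1 held:RD_PORT  <A:1 Mu:0 Ld:1 B:0 rd:0 wr:0>
#6 MEM src=r1,r2 held:RD_PORT  <A:1 Mu:0 Ld:1 B:0 rd:0 wr:0>

reason(slot 3) = RD_PORT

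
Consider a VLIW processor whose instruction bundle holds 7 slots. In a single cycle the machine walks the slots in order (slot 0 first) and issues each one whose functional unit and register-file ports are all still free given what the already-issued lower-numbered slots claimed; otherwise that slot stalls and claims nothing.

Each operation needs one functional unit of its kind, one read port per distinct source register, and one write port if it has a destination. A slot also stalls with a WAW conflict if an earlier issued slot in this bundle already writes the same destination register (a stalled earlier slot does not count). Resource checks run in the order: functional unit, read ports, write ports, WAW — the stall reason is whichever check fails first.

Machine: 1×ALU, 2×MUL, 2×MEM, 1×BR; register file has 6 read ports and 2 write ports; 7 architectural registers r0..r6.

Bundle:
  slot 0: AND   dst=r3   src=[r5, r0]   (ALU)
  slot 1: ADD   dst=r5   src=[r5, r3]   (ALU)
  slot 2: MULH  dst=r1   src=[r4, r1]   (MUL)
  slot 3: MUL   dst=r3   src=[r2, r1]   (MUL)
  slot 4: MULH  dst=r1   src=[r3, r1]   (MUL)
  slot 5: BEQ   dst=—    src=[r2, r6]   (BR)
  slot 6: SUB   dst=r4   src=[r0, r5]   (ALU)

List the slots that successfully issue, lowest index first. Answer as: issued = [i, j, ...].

issued = [0, 2, 5]

[0] ALU needs rd=2 wr=1: ok; after: ALU=0 MUL=2 MEM=2 BR=1, R=4, W=1
[1] ALU needs rd=2 wr=1: FU; after: ALU=0 MUL=2 MEM=2 BR=1, R=4, W=1
[2] MUL needs rd=2 wr=1: ok; after: ALU=0 MUL=1 MEM=2 BR=1, R=2, W=0
[3] MUL needs rd=2 wr=1: WR_PORT; after: ALU=0 MUL=1 MEM=2 BR=1, R=2, W=0
[4] MUL needs rd=2 wr=1: WR_PORT; after: ALU=0 MUL=1 MEM=2 BR=1, R=2, W=0
[5] BR needs rd=2 wr=0: ok; after: ALU=0 MUL=1 MEM=2 BR=0, R=0, W=0
[6] ALU needs rd=2 wr=1: FU; after: ALU=0 MUL=1 MEM=2 BR=0, R=0, W=0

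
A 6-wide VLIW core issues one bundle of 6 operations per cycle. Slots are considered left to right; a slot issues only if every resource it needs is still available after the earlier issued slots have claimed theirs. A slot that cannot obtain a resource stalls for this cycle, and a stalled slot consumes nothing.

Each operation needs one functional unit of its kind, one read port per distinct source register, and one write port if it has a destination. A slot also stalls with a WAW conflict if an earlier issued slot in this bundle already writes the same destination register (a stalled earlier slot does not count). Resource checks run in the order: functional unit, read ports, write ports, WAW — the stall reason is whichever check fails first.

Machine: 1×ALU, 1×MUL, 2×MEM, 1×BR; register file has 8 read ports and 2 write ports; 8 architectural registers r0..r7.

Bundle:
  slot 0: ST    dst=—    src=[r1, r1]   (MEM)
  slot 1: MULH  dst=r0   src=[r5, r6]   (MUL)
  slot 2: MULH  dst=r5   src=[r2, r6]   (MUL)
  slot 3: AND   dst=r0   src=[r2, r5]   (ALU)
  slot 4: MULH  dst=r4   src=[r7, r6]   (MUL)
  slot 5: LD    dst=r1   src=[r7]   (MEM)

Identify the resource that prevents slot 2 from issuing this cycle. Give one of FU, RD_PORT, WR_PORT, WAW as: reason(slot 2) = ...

  0. MEM ⇒ go  {1A/1Mu/1Ld/1B | 7r 2w}
  1. MUL→r0 ⇒ go  {1A/0Mu/1Ld/1B | 5r 1w}
  2. MUL→r5 ⇒ no(FU)  {1A/0Mu/1Ld/1B | 5r 1w}
  3. ALU→r0 ⇒ no(WAW)  {1A/0Mu/1Ld/1B | 5r 1w}
  4. MUL→r4 ⇒ no(FU)  {1A/0Mu/1Ld/1B | 5r 1w}
  5. MEM→r1 ⇒ go  {1A/0Mu/0Ld/1B | 4r 0w}

reason(slot 2) = FU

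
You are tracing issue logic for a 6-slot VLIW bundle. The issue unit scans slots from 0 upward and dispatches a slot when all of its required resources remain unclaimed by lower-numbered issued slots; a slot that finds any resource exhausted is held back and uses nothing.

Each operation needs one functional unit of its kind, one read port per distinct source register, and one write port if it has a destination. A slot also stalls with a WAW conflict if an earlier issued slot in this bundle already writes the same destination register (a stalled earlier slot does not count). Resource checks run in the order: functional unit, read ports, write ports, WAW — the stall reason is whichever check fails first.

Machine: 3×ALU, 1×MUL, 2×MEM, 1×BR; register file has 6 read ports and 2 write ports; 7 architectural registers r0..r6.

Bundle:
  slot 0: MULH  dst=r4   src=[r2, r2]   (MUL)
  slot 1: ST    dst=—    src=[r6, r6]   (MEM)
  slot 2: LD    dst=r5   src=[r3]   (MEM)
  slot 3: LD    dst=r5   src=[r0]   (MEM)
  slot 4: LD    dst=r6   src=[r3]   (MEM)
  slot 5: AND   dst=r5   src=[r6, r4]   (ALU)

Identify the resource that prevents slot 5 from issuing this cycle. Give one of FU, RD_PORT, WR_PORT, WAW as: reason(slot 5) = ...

slot 0 (MUL): ISSUE — free A3,Mu0,Ld2,B1 rp5 wp1
slot 1 (MEM): ISSUE — free A3,Mu0,Ld1,B1 rp4 wp1
slot 2 (MEM): ISSUE — free A3,Mu0,Ld0,B1 rp3 wp0
slot 3 (MEM): stall FU — free A3,Mu0,Ld0,B1 rp3 wp0
slot 4 (MEM): stall FU — free A3,Mu0,Ld0,B1 rp3 wp0
slot 5 (ALU): stall WR_PORT — free A3,Mu0,Ld0,B1 rp3 wp0

reason(slot 5) = WR_PORT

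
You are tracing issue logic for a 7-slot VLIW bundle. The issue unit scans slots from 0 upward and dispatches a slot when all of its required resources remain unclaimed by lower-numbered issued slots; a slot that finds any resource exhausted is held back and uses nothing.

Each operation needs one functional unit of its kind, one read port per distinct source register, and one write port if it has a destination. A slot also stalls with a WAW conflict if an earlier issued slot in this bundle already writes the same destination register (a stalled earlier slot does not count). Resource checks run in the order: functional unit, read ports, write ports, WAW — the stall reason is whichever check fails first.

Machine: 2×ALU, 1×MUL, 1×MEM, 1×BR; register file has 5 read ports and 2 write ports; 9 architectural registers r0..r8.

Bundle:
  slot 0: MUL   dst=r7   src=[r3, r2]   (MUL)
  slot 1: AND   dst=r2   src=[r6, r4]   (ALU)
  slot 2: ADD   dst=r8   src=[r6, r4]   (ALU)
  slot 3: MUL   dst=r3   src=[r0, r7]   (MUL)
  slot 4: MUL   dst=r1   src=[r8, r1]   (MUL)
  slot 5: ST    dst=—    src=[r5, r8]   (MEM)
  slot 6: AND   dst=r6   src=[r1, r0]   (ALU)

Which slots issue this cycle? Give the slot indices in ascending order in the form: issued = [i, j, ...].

issued = [0, 1]

#0 MUL src=r3,r2 dispatched  <A:2 Mu:0 Ld:1 B:1 rd:3 wr:1>
#1 ALU src=r6,r4 dispatched  <A:1 Mu:0 Ld:1 B:1 rd:1 wr:0>
#2 ALU src=r6,r4 held:RD_PORT  <A:1 Mu:0 Ld:1 B:1 rd:1 wr:0>
#3 MUL src=r0,r7 held:FU  <A:1 Mu:0 Ld:1 B:1 rd:1 wr:0>
#4 MUL src=r8,r1 held:FU  <A:1 Mu:0 Ld:1 B:1 rd:1 wr:0>
#5 MEM src=r5,r8 held:RD_PORT  <A:1 Mu:0 Ld:1 B:1 rd:1 wr:0>
#6 ALU src=r1,r0 held:RD_PORT  <A:1 Mu:0 Ld:1 B:1 rd:1 wr:0>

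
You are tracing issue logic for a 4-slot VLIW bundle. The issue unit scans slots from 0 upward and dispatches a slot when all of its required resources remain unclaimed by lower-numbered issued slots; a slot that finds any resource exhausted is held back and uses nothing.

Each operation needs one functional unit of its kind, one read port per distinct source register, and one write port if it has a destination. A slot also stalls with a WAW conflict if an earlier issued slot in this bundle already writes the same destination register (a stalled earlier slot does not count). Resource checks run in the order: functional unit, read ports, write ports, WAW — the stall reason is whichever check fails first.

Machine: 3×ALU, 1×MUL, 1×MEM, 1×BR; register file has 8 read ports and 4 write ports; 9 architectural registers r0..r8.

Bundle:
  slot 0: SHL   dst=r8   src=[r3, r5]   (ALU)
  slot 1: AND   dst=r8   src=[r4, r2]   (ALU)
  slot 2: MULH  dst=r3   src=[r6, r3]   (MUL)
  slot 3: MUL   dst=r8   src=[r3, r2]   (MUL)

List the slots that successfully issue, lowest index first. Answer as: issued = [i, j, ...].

  0. ALU→r8 ⇒ go  {2A/1Mu/1Ld/1B | 6r 3w}
  1. ALU→r8 ⇒ no(WAW)  {2A/1Mu/1Ld/1B | 6r 3w}
  2. MUL→r3 ⇒ go  {2A/0Mu/1Ld/1B | 4r 2w}
  3. MUL→r8 ⇒ no(FU)  {2A/0Mu/1Ld/1B | 4r 2w}

issued = [0, 2]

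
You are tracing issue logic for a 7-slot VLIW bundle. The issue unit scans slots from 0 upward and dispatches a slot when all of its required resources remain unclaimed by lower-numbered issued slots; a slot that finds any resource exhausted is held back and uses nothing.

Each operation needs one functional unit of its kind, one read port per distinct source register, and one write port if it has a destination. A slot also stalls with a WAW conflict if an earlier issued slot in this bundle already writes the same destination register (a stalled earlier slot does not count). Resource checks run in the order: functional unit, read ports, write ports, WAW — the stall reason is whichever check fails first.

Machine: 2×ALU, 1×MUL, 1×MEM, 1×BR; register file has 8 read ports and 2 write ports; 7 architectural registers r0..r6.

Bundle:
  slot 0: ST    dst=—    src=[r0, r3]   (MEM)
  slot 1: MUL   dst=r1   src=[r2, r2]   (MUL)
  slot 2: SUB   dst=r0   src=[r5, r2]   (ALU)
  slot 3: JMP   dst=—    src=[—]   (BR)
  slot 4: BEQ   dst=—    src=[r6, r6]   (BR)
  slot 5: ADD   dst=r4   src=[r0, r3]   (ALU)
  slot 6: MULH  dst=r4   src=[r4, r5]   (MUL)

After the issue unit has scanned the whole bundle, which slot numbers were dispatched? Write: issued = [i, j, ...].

issued = [0, 1, 2, 3]

[0] MEM needs rd=2 wr=0: ok; after: ALU=2 MUL=1 MEM=0 BR=1, R=6, W=2
[1] MUL needs rd=1 wr=1: ok; after: ALU=2 MUL=0 MEM=0 BR=1, R=5, W=1
[2] ALU needs rd=2 wr=1: ok; after: ALU=1 MUL=0 MEM=0 BR=1, R=3, W=0
[3] BR needs rd=0 wr=0: ok; after: ALU=1 MUL=0 MEM=0 BR=0, R=3, W=0
[4] BR needs rd=1 wr=0: FU; after: ALU=1 MUL=0 MEM=0 BR=0, R=3, W=0
[5] ALU needs rd=2 wr=1: WR_PORT; after: ALU=1 MUL=0 MEM=0 BR=0, R=3, W=0
[6] MUL needs rd=2 wr=1: FU; after: ALU=1 MUL=0 MEM=0 BR=0, R=3, W=0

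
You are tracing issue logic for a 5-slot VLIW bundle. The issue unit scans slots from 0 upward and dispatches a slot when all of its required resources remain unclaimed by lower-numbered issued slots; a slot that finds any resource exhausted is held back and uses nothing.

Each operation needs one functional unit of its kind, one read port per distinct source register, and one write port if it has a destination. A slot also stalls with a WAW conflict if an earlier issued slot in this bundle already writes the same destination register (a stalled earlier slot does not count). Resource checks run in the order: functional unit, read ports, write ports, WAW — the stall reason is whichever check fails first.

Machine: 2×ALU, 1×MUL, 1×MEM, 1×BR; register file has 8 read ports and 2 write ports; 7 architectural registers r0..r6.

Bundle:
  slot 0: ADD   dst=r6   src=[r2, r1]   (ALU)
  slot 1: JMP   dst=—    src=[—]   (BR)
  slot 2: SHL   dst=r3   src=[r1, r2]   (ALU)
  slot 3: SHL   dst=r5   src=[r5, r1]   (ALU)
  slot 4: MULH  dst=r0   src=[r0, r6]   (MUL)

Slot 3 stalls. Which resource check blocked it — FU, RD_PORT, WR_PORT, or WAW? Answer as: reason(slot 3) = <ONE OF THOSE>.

reason(slot 3) = FU

slot 0 (ALU): ISSUE — free A1,Mu1,Ld1,B1 rp6 wp1
slot 1 (BR): ISSUE — free A1,Mu1,Ld1,B0 rp6 wp1
slot 2 (ALU): ISSUE — free A0,Mu1,Ld1,B0 rp4 wp0
slot 3 (ALU): stall FU — free A0,Mu1,Ld1,B0 rp4 wp0
slot 4 (MUL): stall WR_PORT — free A0,Mu1,Ld1,B0 rp4 wp0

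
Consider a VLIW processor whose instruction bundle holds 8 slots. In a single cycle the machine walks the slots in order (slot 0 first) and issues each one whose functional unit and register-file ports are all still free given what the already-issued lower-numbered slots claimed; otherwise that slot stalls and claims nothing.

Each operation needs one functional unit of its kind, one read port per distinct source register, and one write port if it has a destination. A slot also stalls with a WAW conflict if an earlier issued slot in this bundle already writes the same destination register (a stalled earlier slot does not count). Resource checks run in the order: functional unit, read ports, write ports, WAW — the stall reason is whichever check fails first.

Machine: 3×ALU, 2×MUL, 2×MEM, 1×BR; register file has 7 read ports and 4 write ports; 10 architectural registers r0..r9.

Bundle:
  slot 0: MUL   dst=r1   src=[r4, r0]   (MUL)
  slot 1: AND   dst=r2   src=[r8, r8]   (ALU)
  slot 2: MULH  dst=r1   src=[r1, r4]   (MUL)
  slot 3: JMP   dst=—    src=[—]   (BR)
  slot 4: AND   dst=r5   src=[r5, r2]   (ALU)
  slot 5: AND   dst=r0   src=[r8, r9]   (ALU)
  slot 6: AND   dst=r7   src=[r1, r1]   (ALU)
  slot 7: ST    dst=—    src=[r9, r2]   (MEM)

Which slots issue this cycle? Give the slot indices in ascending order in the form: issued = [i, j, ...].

#0 MUL src=r4,r0 dispatched  <A:3 Mu:1 Ld:2 B:1 rd:5 wr:3>
#1 ALU src=r8,r8 dispatched  <A:2 Mu:1 Ld:2 B:1 rd:4 wr:2>
#2 MUL src=r1,r4 held:WAW  <A:2 Mu:1 Ld:2 B:1 rd:4 wr:2>
#3 BR src=- dispatched  <A:2 Mu:1 Ld:2 B:0 rd:4 wr:2>
#4 ALU src=r5,r2 dispatched  <A:1 Mu:1 Ld:2 B:0 rd:2 wr:1>
#5 ALU src=r8,r9 dispatched  <A:0 Mu:1 Ld:2 B:0 rd:0 wr:0>
#6 ALU src=r1,r1 held:FU  <A:0 Mu:1 Ld:2 B:0 rd:0 wr:0>
#7 MEM src=r9,r2 held:RD_PORT  <A:0 Mu:1 Ld:2 B:0 rd:0 wr:0>

issued = [0, 1, 3, 4, 5]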